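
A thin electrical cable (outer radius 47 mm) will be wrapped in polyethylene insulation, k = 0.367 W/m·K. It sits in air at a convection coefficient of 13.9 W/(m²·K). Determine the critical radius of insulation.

r_cr ≈ 26.4 mm

For a cylinder r_cr = k/h = 0.367/13.9
r_cr = 26.4 mm; since the bare radius (47 mm) is above r_cr, any added insulation will reduce heat loss.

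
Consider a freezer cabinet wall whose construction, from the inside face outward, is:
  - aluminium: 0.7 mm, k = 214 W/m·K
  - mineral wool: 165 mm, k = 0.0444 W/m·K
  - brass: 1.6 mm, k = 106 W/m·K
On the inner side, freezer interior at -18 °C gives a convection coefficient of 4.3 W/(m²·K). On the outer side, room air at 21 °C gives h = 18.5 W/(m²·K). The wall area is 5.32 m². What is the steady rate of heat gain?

Using the resistance-network approach (series):
R_inner film = 1/(h_i·A) = 1/(4.3×5.32) = 0.04371 K/W
R_aluminium = L/(kA) = 0.0007/(214×5.32) = 6.149×10^-7 K/W
R_mineral wool = L/(kA) = 0.165/(0.0444×5.32) = 0.6985 K/W
R_brass = L/(kA) = 0.0016/(106×5.32) = 2.837×10^-6 K/W
R_outer film = 1/(h_o·A) = 1/(18.5×5.32) = 0.01016 K/W
R_total = 0.7524 K/W
Q = ΔT / R_total = 39 / 0.7524

Q ≈ 51.8 W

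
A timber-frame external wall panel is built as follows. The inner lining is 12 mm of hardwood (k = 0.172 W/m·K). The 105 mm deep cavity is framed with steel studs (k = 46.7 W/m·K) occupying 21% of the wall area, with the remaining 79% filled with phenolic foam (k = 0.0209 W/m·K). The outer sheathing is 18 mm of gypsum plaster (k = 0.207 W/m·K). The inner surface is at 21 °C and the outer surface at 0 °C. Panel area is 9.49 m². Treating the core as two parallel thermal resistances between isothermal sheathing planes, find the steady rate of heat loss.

Q ≈ 1190 W

Sheathing layers in series; stud and cavity paths in parallel between them.
R_inner = 0.012/(0.172×9.49) = 0.007352 K/W
R_stud  = 0.105/(46.7×0.21×9.49) = 0.001128 K/W
R_cav   = 0.105/(0.0209×0.79×9.49) = 0.6701 K/W
1/R_core = 1/R_stud + 1/R_cav → R_core = 0.001126 K/W
R_outer = 0.018/(0.207×9.49) = 0.009163 K/W
R_total = 0.01764 K/W
Q = ΔT/R_total = 21/0.01764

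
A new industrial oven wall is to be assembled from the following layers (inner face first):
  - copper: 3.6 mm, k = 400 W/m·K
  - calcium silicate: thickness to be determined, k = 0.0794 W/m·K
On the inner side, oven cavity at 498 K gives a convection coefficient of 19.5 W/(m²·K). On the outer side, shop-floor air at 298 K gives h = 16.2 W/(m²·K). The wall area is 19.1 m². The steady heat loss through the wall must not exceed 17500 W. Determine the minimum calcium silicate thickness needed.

Thermal resistances in series:
R_inner film = 1/(h_i·A) = 1/(19.5×19.1) = 0.002685 K/W
R_copper = L/(kA) = 0.0036/(400×19.1) = 4.712×10^-7 K/W
R_outer film = 1/(h_o·A) = 1/(16.2×19.1) = 0.003232 K/W
Sum of the known resistances R_other = 0.005917 K/W
Required total resistance R_tot = ΔT/Q_allow = 200/17500 = 0.01143 K/W
R_calcium silicate = R_tot − R_other = 0.005511 K/W
L = R·k·A = 0.005511×0.0794×19.1

L ≈ 8.36 mm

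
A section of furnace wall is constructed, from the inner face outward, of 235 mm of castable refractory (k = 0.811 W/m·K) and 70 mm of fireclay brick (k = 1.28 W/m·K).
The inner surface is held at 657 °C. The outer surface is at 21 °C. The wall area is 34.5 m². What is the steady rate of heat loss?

Treating each layer as a thermal resistance in series:
R_castable refractory = L/(kA) = 0.235/(0.811×34.5) = 0.008399 K/W
R_fireclay brick = L/(kA) = 0.07/(1.28×34.5) = 0.001585 K/W
R_total = 0.009984 K/W
Q = ΔT / R_total = 636 / 0.009984

Q ≈ 63700 W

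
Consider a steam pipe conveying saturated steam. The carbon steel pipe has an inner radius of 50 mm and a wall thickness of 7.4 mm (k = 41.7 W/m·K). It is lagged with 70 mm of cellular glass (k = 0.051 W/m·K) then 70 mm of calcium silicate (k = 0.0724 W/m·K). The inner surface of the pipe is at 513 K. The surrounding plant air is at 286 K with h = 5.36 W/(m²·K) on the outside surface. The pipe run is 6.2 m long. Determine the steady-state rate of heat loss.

Per-layer cylindrical resistances, series-summed:
R_carbon steel pipe wall = ln(57.4/50)/(2π×41.7×6.2) = 8.496×10^-5 K/W
R_cellular glass = ln(127.4/57.4)/(2π×0.051×6.2) = 0.4013 K/W
R_calcium silicate = ln(197.4/127.4)/(2π×0.0724×6.2) = 0.1553 K/W
R_outer film = 1/(h_o·2πr_oL) = 1/(5.36×2π×0.1974×6.2) = 0.02426 K/W
R_total = 0.5809 K/W
Q = ΔT/R_total = 227/0.5809

Q ≈ 391 W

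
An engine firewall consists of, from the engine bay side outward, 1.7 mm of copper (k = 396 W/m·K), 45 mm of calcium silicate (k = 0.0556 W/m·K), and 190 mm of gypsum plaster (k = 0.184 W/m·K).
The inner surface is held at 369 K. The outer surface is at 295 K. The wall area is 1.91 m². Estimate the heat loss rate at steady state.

Q ≈ 76.7 W

Series thermal resistances:
R_copper = L/(kA) = 0.0017/(396×1.91) = 2.248×10^-6 K/W
R_calcium silicate = L/(kA) = 0.045/(0.0556×1.91) = 0.4237 K/W
R_gypsum plaster = L/(kA) = 0.19/(0.184×1.91) = 0.5406 K/W
R_total = 0.9644 K/W
Q = ΔT / R_total = 74 / 0.9644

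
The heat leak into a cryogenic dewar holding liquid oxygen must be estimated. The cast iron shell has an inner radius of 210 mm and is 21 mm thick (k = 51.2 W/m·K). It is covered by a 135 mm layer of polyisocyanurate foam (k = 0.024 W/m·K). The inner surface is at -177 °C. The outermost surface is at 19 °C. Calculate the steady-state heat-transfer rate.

Each spherical layer contributes R = (1/r_i − 1/r_o)/(4πk):
R_cast iron shell = (1/0.21 − 1/0.231)/(4π×51.2) = 6.728×10^-4 K/W
R_polyisocyanurate foam = (1/0.231 − 1/0.366)/(4π×0.024) = 5.294 K/W
R_total = 5.295 K/W
Q = ΔT/R_total = 196/5.295

Q ≈ 37 W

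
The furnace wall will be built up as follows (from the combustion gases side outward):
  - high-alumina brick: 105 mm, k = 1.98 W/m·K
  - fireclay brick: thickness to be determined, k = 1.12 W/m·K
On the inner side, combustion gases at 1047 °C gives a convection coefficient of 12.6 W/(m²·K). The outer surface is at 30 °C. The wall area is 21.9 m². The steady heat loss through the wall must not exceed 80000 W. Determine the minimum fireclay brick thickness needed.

Thermal resistances in series:
R_inner film = 1/(h_i·A) = 1/(12.6×21.9) = 0.003624 K/W
R_high-alumina brick = L/(kA) = 0.105/(1.98×21.9) = 0.002421 K/W
Sum of the known resistances R_other = 0.006045 K/W
Required total resistance R_tot = ΔT/Q_allow = 1017/80000 = 0.01271 K/W
R_fireclay brick = R_tot − R_other = 0.006667 K/W
L = R·k·A = 0.006667×1.12×21.9

L ≈ 164 mm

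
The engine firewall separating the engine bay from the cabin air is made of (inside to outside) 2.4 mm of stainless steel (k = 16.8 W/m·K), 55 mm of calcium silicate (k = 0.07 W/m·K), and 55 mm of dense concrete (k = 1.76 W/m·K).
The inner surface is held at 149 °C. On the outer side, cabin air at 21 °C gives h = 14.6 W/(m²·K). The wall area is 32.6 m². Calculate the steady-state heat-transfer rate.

Model the wall as resistances in series:
R_stainless steel = L/(kA) = 0.0024/(16.8×32.6) = 4.382×10^-6 K/W
R_calcium silicate = L/(kA) = 0.055/(0.07×32.6) = 0.0241 K/W
R_dense concrete = L/(kA) = 0.055/(1.76×32.6) = 9.586×10^-4 K/W
R_outer film = 1/(h_o·A) = 1/(14.6×32.6) = 0.002101 K/W
R_total = 0.02717 K/W
Q = ΔT / R_total = 128 / 0.02717

Q ≈ 4710 W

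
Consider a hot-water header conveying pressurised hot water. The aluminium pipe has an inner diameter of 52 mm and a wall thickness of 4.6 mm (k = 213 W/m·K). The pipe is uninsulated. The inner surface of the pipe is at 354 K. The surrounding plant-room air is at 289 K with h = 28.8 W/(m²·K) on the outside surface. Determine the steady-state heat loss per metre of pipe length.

For a radial system each layer contributes R = ln(r_out/r_in)/(2πkL); films add R = 1/(hA).
R_aluminium pipe wall = ln(30.6/26)/(2π×213×1) = 1.217×10^-4 K/W
R_outer film = 1/(h_o·2πr_oL) = 1/(28.8×2π×0.0306×1) = 0.1806 K/W
R_total = 0.1807 K/W
Q = ΔT/R_total = 65/0.1807

q′ ≈ 360 W/m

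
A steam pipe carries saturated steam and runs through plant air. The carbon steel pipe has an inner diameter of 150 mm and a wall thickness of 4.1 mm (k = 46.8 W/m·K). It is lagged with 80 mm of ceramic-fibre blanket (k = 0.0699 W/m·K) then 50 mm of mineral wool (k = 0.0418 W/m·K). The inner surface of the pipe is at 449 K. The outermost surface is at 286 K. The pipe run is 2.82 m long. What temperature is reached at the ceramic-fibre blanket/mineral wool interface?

T ≈ 350 K

Treating each annulus and film as a series resistance:
R_carbon steel pipe wall = ln(79.1/75)/(2π×46.8×2.82) = 6.419×10^-5 K/W
R_ceramic-fibre blanket = ln(159.1/79.1)/(2π×0.0699×2.82) = 0.5642 K/W
R_mineral wool = ln(209.1/159.1)/(2π×0.0418×2.82) = 0.369 K/W
R_total = 0.9333 K/W
Q = ΔT/R_total = 163/0.9333
Q = 175 W
T_interface = T_inner − Q·ΣR(inner→interface) = 449 − 175×0.5643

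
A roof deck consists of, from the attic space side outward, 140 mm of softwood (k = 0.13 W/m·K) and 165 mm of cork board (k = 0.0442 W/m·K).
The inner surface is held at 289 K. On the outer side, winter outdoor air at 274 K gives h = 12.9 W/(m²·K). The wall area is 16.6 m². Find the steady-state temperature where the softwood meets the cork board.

T ≈ 286 K

Series thermal resistances:
R_softwood = L/(kA) = 0.14/(0.13×16.6) = 0.06487 K/W
R_cork board = L/(kA) = 0.165/(0.0442×16.6) = 0.2249 K/W
R_outer film = 1/(h_o·A) = 1/(12.9×16.6) = 0.00467 K/W
R_total = 0.2944 K/W;  Q = ΔT/R_total = 15/0.2944 = 50.95 W
T_interface = T_inner − Q·ΣR(inner→interface) = 289 − 50.9×0.06487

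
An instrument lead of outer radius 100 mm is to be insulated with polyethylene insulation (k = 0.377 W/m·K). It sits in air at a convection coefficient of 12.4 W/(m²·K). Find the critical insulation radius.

r_cr ≈ 30.4 mm

For a cylinder r_cr = k/h = 0.377/12.4
r_cr = 30.4 mm; since the bare radius (100 mm) is above r_cr, any added insulation will reduce heat loss.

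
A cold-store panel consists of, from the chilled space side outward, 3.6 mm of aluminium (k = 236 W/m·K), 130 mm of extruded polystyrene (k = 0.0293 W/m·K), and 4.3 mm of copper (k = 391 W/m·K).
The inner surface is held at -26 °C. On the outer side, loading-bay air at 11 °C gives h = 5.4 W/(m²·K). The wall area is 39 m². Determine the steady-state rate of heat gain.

Q ≈ 312 W

Treating each layer as a thermal resistance in series:
R_aluminium = L/(kA) = 0.0036/(236×39) = 3.911×10^-7 K/W
R_extruded polystyrene = L/(kA) = 0.13/(0.0293×39) = 0.1138 K/W
R_copper = L/(kA) = 0.0043/(391×39) = 2.82×10^-7 K/W
R_outer film = 1/(h_o·A) = 1/(5.4×39) = 0.004748 K/W
R_total = 0.1185 K/W
Q = ΔT / R_total = 37 / 0.1185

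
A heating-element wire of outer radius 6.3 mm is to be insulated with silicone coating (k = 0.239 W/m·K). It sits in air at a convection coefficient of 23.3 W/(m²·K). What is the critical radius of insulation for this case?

r_cr ≈ 10.3 mm

For a cylinder r_cr = k/h = 0.239/23.3
r_cr = 10.3 mm; since the bare radius (6.3 mm) is below r_cr, adding a thin layer of insulation will *increase* heat loss.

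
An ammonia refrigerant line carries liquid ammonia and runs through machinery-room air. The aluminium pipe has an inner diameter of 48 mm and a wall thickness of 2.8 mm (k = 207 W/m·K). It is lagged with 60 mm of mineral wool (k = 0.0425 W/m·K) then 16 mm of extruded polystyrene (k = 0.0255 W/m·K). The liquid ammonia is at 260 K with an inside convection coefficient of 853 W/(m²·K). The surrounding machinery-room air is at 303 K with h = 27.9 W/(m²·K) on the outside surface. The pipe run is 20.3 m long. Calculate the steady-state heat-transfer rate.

Q ≈ 158 W

Radial resistances (cylindrical: R_cond = ln(r_o/r_i)/(2πkL), R_conv = 1/(h·2πrL)):
R_inner film = 1/(h_i·2πr₁L) = 1/(853×2π×0.024×20.3) = 3.83×10^-4 K/W
R_aluminium pipe wall = ln(26.8/24)/(2π×207×20.3) = 4.179×10^-6 K/W
R_mineral wool = ln(86.8/26.8)/(2π×0.0425×20.3) = 0.2168 K/W
R_extruded polystyrene = ln(102.8/86.8)/(2π×0.0255×20.3) = 0.05202 K/W
R_outer film = 1/(h_o·2πr_oL) = 1/(27.9×2π×0.1028×20.3) = 0.002734 K/W
R_total = 0.2719 K/W
Q = ΔT/R_total = 43/0.2719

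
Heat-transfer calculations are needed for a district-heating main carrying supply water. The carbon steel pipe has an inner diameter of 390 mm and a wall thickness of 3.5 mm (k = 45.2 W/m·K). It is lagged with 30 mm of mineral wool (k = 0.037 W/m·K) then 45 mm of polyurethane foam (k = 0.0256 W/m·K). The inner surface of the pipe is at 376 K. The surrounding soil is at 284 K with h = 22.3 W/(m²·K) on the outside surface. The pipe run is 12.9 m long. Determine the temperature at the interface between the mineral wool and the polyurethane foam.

For a radial system each layer contributes R = ln(r_out/r_in)/(2πkL); films add R = 1/(hA).
R_carbon steel pipe wall = ln(198.5/195)/(2π×45.2×12.9) = 4.856×10^-6 K/W
R_mineral wool = ln(228.5/198.5)/(2π×0.037×12.9) = 0.04693 K/W
R_polyurethane foam = ln(273.5/228.5)/(2π×0.0256×12.9) = 0.08664 K/W
R_outer film = 1/(h_o·2πr_oL) = 1/(22.3×2π×0.2735×12.9) = 0.002023 K/W
R_total = 0.1356 K/W
Q = ΔT/R_total = 92/0.1356
Q = 678 W
T_interface = T_inner − Q·ΣR(inner→interface) = 376 − 678×0.04694

T ≈ 344 K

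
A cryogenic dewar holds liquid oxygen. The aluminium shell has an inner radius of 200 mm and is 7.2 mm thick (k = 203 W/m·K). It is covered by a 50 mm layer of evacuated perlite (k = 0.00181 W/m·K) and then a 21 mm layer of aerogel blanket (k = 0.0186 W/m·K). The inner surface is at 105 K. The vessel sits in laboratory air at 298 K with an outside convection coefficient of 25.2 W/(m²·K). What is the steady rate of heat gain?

Q ≈ 4.54 W

For a spherical shell R = (1/r₁ − 1/r₂)/(4πk); film R = 1/(h·4πr²). In series:
R_aluminium shell = (1/0.2 − 1/0.2072)/(4π×203) = 6.811×10^-5 K/W
R_evacuated perlite = (1/0.2072 − 1/0.2572)/(4π×0.00181) = 41.25 K/W
R_aerogel blanket = (1/0.2572 − 1/0.2782)/(4π×0.0186) = 1.256 K/W
R_outer film = 1/(h·4πr_o²) = 1/(25.2×4π×0.2782²) = 0.0408 K/W
R_total = 42.55 K/W
Q = ΔT/R_total = 193/42.55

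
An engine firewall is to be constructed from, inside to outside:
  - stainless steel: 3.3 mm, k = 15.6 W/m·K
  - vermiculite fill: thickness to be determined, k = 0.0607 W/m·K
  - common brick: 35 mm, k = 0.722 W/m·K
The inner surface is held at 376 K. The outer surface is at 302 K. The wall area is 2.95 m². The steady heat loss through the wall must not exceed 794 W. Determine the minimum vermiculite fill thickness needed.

L ≈ 13.7 mm

Treating each layer as a thermal resistance in series:
R_stainless steel = L/(kA) = 0.0033/(15.6×2.95) = 7.171×10^-5 K/W
R_common brick = L/(kA) = 0.035/(0.722×2.95) = 0.01643 K/W
Sum of the known resistances R_other = 0.0165 K/W
Required total resistance R_tot = ΔT/Q_allow = 74/794 = 0.0932 K/W
R_vermiculite fill = R_tot − R_other = 0.07669 K/W
L = R·k·A = 0.07669×0.0607×2.95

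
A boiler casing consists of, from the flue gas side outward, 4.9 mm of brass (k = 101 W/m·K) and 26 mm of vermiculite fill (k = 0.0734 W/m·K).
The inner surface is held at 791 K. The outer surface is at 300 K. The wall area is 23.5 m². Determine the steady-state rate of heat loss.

Q ≈ 32600 W

Thermal resistances in series:
R_brass = L/(kA) = 0.0049/(101×23.5) = 2.064×10^-6 K/W
R_vermiculite fill = L/(kA) = 0.026/(0.0734×23.5) = 0.01507 K/W
R_total = 0.01508 K/W
Q = ΔT / R_total = 491 / 0.01508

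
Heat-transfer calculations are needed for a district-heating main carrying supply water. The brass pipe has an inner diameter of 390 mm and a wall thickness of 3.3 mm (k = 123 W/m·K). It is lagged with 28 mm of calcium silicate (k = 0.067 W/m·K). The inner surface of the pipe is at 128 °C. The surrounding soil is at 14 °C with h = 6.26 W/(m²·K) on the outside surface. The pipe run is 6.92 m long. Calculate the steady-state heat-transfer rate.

Q ≈ 1850 W

Radial resistances (cylindrical: R_cond = ln(r_o/r_i)/(2πkL), R_conv = 1/(h·2πrL)):
R_brass pipe wall = ln(198.3/195)/(2π×123×6.92) = 3.138×10^-6 K/W
R_calcium silicate = ln(226.3/198.3)/(2π×0.067×6.92) = 0.04534 K/W
R_outer film = 1/(h_o·2πr_oL) = 1/(6.26×2π×0.2263×6.92) = 0.01624 K/W
R_total = 0.06158 K/W
Q = ΔT/R_total = 114/0.06158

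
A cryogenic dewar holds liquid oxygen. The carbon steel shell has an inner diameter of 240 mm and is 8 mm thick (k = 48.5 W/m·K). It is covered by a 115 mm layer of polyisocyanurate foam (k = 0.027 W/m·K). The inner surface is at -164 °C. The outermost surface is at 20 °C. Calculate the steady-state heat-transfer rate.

Radial (spherical) resistances in series:
R_carbon steel shell = (1/0.12 − 1/0.128)/(4π×48.5) = 8.546×10^-4 K/W
R_polyisocyanurate foam = (1/0.128 − 1/0.243)/(4π×0.027) = 10.9 K/W
R_total = 10.9 K/W
Q = ΔT/R_total = 184/10.9

Q ≈ 16.9 W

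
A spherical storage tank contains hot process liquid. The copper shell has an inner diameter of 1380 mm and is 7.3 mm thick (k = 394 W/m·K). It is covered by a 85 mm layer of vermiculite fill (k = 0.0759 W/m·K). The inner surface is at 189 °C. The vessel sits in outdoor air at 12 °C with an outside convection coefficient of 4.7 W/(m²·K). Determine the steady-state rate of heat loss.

Spherical conduction: R = (1/r_in − 1/r_out)/(4πk) per layer; series-sum.
R_copper shell = (1/0.69 − 1/0.6973)/(4π×394) = 3.064×10^-6 K/W
R_vermiculite fill = (1/0.6973 − 1/0.7823)/(4π×0.0759) = 0.1634 K/W
R_outer film = 1/(h·4πr_o²) = 1/(4.7×4π×0.7823²) = 0.02767 K/W
R_total = 0.191 K/W
Q = ΔT/R_total = 177/0.191

Q ≈ 927 W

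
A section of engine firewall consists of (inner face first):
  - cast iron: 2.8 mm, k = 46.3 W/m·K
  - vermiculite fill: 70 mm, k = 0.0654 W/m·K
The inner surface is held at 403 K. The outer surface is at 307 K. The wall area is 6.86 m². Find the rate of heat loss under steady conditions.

Q ≈ 615 W

Using the resistance-network approach (series):
R_cast iron = L/(kA) = 0.0028/(46.3×6.86) = 8.816×10^-6 K/W
R_vermiculite fill = L/(kA) = 0.07/(0.0654×6.86) = 0.156 K/W
R_total = 0.156 K/W
Q = ΔT / R_total = 96 / 0.156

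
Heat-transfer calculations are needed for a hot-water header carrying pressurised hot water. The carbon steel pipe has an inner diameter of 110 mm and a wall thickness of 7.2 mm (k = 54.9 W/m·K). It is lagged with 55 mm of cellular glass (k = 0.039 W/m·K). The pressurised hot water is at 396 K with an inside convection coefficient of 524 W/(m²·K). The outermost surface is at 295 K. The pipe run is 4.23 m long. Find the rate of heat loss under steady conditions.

Q ≈ 165 W

For a radial system each layer contributes R = ln(r_out/r_in)/(2πkL); films add R = 1/(hA).
R_inner film = 1/(h_i·2πr₁L) = 1/(524×2π×0.055×4.23) = 0.001306 K/W
R_carbon steel pipe wall = ln(62.2/55)/(2π×54.9×4.23) = 8.431×10^-5 K/W
R_cellular glass = ln(117.2/62.2)/(2π×0.039×4.23) = 0.6112 K/W
R_total = 0.6126 K/W
Q = ΔT/R_total = 101/0.6126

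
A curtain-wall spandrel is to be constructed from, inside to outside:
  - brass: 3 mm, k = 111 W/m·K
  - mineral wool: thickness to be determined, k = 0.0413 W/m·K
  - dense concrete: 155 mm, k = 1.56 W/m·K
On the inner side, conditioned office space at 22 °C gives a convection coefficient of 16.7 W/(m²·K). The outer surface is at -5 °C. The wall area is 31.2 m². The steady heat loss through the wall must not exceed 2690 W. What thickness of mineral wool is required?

L ≈ 6.36 mm

Model the wall as resistances in series:
R_inner film = 1/(h_i·A) = 1/(16.7×31.2) = 0.001919 K/W
R_brass = L/(kA) = 0.003/(111×31.2) = 8.663×10^-7 K/W
R_dense concrete = L/(kA) = 0.155/(1.56×31.2) = 0.003185 K/W
Sum of the known resistances R_other = 0.005105 K/W
Required total resistance R_tot = ΔT/Q_allow = 27/2690 = 0.01004 K/W
R_mineral wool = R_tot − R_other = 0.004932 K/W
L = R·k·A = 0.004932×0.0413×31.2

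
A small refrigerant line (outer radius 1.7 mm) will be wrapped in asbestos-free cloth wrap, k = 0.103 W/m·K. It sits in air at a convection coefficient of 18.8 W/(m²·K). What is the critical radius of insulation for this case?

For a cylinder r_cr = k/h = 0.103/18.8
r_cr = 5.48 mm; since the bare radius (1.7 mm) is below r_cr, adding a thin layer of insulation will *increase* heat loss.

r_cr ≈ 5.48 mm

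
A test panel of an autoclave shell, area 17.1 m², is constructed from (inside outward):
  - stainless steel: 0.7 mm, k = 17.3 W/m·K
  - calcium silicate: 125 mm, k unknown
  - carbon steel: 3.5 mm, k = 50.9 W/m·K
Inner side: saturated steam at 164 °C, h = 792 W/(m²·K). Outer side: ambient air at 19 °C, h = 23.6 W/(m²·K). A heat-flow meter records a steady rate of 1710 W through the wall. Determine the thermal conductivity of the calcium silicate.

Model the wall as resistances in series:
R_inner film = 1/(h_i·A) = 1/(792×17.1) = 7.384×10^-5 K/W
R_stainless steel = L/(kA) = 0.0007/(17.3×17.1) = 2.366×10^-6 K/W
R_carbon steel = L/(kA) = 0.0035/(50.9×17.1) = 4.021×10^-6 K/W
R_outer film = 1/(h_o·A) = 1/(23.6×17.1) = 0.002478 K/W
Sum of known resistances R_other = 0.002558 K/W
Total R = ΔT/Q = 145/1710 = 0.0848 K/W
R_calcium silicate = R_total − R_other = 0.08224 K/W
k = L/(R·A) = 0.125/(0.08224×17.1)

k ≈ 0.0889 W/(m·K)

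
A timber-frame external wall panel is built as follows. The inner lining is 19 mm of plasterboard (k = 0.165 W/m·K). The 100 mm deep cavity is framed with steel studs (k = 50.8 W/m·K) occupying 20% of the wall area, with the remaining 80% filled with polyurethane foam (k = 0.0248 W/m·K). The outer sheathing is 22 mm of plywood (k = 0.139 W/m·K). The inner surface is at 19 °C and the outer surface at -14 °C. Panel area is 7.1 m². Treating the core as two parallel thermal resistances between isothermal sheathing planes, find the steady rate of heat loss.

Sheathing layers in series; stud and cavity paths in parallel between them.
R_inner = 0.019/(0.165×7.1) = 0.01622 K/W
R_stud  = 0.1/(50.8×0.2×7.1) = 0.001386 K/W
R_cav   = 0.1/(0.0248×0.8×7.1) = 0.7099 K/W
1/R_core = 1/R_stud + 1/R_cav → R_core = 0.001384 K/W
R_outer = 0.022/(0.139×7.1) = 0.02229 K/W
R_total = 0.03989 K/W
Q = ΔT/R_total = 33/0.03989

Q ≈ 827 W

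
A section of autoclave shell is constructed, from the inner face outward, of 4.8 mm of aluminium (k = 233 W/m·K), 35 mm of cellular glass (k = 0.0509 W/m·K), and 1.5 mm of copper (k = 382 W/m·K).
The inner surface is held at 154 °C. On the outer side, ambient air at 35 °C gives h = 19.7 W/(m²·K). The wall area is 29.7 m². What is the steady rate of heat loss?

Thermal resistances in series:
R_aluminium = L/(kA) = 0.0048/(233×29.7) = 6.936×10^-7 K/W
R_cellular glass = L/(kA) = 0.035/(0.0509×29.7) = 0.02315 K/W
R_copper = L/(kA) = 0.0015/(382×29.7) = 1.322×10^-7 K/W
R_outer film = 1/(h_o·A) = 1/(19.7×29.7) = 0.001709 K/W
R_total = 0.02486 K/W
Q = ΔT / R_total = 119 / 0.02486

Q ≈ 4790 W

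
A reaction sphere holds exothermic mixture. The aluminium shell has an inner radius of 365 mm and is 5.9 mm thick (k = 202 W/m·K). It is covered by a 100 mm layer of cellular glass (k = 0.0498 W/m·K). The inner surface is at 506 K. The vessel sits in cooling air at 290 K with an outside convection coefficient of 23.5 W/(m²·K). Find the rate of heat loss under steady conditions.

Q ≈ 232 W

Each spherical layer contributes R = (1/r_i − 1/r_o)/(4πk):
R_aluminium shell = (1/0.365 − 1/0.3709)/(4π×202) = 1.717×10^-5 K/W
R_cellular glass = (1/0.3709 − 1/0.4709)/(4π×0.0498) = 0.9149 K/W
R_outer film = 1/(h·4πr_o²) = 1/(23.5×4π×0.4709²) = 0.01527 K/W
R_total = 0.9302 K/W
Q = ΔT/R_total = 216/0.9302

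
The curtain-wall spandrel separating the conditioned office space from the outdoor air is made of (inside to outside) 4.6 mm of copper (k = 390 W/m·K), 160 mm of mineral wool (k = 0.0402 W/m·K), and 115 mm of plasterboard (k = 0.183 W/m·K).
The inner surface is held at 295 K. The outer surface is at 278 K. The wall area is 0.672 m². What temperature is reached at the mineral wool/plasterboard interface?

T ≈ 280 K

Treating each layer as a thermal resistance in series:
R_copper = L/(kA) = 0.0046/(390×0.672) = 1.755×10^-5 K/W
R_mineral wool = L/(kA) = 0.16/(0.0402×0.672) = 5.923 K/W
R_plasterboard = L/(kA) = 0.115/(0.183×0.672) = 0.9351 K/W
R_total = 6.858 K/W;  Q = ΔT/R_total = 17/6.858 = 2.479 W
T_interface = T_inner − Q·ΣR(inner→interface) = 295 − 2.48×5.923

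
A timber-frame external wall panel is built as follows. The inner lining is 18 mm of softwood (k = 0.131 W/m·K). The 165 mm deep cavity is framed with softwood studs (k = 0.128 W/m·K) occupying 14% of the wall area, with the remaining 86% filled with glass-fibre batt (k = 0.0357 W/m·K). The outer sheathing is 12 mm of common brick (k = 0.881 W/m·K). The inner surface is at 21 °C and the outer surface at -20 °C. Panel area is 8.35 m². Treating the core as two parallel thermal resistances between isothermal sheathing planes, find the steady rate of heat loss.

Q ≈ 96.6 W

Sheathing layers in series; stud and cavity paths in parallel between them.
R_inner = 0.018/(0.131×8.35) = 0.01646 K/W
R_stud  = 0.165/(0.128×0.14×8.35) = 1.103 K/W
R_cav   = 0.165/(0.0357×0.86×8.35) = 0.6436 K/W
1/R_core = 1/R_stud + 1/R_cav → R_core = 0.4064 K/W
R_outer = 0.012/(0.881×8.35) = 0.001631 K/W
R_total = 0.4245 K/W
Q = ΔT/R_total = 41/0.4245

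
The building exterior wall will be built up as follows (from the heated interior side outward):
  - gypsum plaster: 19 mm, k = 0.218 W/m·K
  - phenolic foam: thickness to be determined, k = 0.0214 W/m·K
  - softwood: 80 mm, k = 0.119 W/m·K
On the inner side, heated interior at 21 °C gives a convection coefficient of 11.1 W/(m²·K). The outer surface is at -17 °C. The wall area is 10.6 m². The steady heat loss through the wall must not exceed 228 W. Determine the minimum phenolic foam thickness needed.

Model the wall as resistances in series:
R_inner film = 1/(h_i·A) = 1/(11.1×10.6) = 0.008499 K/W
R_gypsum plaster = L/(kA) = 0.019/(0.218×10.6) = 0.008222 K/W
R_softwood = L/(kA) = 0.08/(0.119×10.6) = 0.06342 K/W
Sum of the known resistances R_other = 0.08014 K/W
Required total resistance R_tot = ΔT/Q_allow = 38/228 = 0.1667 K/W
R_phenolic foam = R_tot − R_other = 0.08652 K/W
L = R·k·A = 0.08652×0.0214×10.6

L ≈ 19.6 mm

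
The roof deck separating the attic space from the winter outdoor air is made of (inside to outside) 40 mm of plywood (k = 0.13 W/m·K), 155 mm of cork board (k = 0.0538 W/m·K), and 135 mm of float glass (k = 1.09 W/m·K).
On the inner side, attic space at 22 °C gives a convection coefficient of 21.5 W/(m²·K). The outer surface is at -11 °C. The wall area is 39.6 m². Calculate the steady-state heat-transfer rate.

Model the wall as resistances in series:
R_inner film = 1/(h_i·A) = 1/(21.5×39.6) = 0.001175 K/W
R_plywood = L/(kA) = 0.04/(0.13×39.6) = 0.00777 K/W
R_cork board = L/(kA) = 0.155/(0.0538×39.6) = 0.07275 K/W
R_float glass = L/(kA) = 0.135/(1.09×39.6) = 0.003128 K/W
R_total = 0.08483 K/W
Q = ΔT / R_total = 33 / 0.08483

Q ≈ 389 W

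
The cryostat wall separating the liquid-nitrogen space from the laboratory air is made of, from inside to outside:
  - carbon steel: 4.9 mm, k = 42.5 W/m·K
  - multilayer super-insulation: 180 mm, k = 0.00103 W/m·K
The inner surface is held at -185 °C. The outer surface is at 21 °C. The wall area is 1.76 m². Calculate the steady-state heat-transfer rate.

Q ≈ 2.07 W

Series thermal resistances:
R_carbon steel = L/(kA) = 0.0049/(42.5×1.76) = 6.551×10^-5 K/W
R_multilayer super-insulation = L/(kA) = 0.18/(0.00103×1.76) = 99.29 K/W
R_total = 99.29 K/W
Q = ΔT / R_total = 206 / 99.29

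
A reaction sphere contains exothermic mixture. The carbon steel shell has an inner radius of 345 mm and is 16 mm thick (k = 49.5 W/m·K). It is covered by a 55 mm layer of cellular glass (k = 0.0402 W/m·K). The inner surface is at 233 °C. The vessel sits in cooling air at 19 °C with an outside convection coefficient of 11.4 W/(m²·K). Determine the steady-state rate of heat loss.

Q ≈ 280 W

Each spherical layer contributes R = (1/r_i − 1/r_o)/(4πk):
R_carbon steel shell = (1/0.345 − 1/0.361)/(4π×49.5) = 2.065×10^-4 K/W
R_cellular glass = (1/0.361 − 1/0.416)/(4π×0.0402) = 0.725 K/W
R_outer film = 1/(h·4πr_o²) = 1/(11.4×4π×0.416²) = 0.04034 K/W
R_total = 0.7655 K/W
Q = ΔT/R_total = 214/0.7655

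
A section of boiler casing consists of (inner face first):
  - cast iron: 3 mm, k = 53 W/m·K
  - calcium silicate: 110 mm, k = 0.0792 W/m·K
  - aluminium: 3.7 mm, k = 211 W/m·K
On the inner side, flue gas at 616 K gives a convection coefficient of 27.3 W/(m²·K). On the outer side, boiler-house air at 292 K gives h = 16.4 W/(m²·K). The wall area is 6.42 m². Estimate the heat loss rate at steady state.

Q ≈ 1400 W

Model the wall as resistances in series:
R_inner film = 1/(h_i·A) = 1/(27.3×6.42) = 0.005706 K/W
R_cast iron = L/(kA) = 0.003/(53×6.42) = 8.817×10^-6 K/W
R_calcium silicate = L/(kA) = 0.11/(0.0792×6.42) = 0.2163 K/W
R_aluminium = L/(kA) = 0.0037/(211×6.42) = 2.731×10^-6 K/W
R_outer film = 1/(h_o·A) = 1/(16.4×6.42) = 0.009498 K/W
R_total = 0.2316 K/W
Q = ΔT / R_total = 324 / 0.2316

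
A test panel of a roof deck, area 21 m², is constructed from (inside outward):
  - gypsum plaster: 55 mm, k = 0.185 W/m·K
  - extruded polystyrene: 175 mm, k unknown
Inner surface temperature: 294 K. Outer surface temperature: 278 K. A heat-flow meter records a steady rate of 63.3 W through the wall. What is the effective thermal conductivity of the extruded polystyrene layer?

Using the resistance-network approach (series):
R_gypsum plaster = L/(kA) = 0.055/(0.185×21) = 0.01416 K/W
Sum of known resistances R_other = 0.01416 K/W
Total R = ΔT/Q = 16/63.3 = 0.2528 K/W
R_extruded polystyrene = R_total − R_other = 0.2386 K/W
k = L/(R·A) = 0.175/(0.2386×21)

k ≈ 0.0349 W/(m·K)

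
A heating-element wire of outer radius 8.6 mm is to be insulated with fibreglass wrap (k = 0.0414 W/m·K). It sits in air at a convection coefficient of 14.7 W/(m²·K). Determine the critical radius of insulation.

r_cr ≈ 2.82 mm

For a cylinder r_cr = k/h = 0.0414/14.7
r_cr = 2.82 mm; since the bare radius (8.6 mm) is above r_cr, any added insulation will reduce heat loss.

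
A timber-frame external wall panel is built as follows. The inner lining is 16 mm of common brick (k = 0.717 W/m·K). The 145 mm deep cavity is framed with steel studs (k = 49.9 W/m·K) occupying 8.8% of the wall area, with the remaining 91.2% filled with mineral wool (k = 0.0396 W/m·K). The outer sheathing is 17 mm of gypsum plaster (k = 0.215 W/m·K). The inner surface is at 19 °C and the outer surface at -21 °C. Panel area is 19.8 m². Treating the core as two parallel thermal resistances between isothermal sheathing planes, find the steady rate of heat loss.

Q ≈ 5900 W

Sheathing layers in series; stud and cavity paths in parallel between them.
R_inner = 0.016/(0.717×19.8) = 0.001127 K/W
R_stud  = 0.145/(49.9×0.088×19.8) = 0.001668 K/W
R_cav   = 0.145/(0.0396×0.912×19.8) = 0.2028 K/W
1/R_core = 1/R_stud + 1/R_cav → R_core = 0.001654 K/W
R_outer = 0.017/(0.215×19.8) = 0.003993 K/W
R_total = 0.006775 K/W
Q = ΔT/R_total = 40/0.006775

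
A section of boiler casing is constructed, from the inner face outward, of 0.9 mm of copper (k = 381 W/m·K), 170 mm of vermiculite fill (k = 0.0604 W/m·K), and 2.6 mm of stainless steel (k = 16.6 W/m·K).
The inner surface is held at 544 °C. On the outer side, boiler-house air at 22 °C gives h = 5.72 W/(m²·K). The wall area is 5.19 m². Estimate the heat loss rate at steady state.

Model the wall as resistances in series:
R_copper = L/(kA) = 0.0009/(381×5.19) = 4.551×10^-7 K/W
R_vermiculite fill = L/(kA) = 0.17/(0.0604×5.19) = 0.5423 K/W
R_stainless steel = L/(kA) = 0.0026/(16.6×5.19) = 3.018×10^-5 K/W
R_outer film = 1/(h_o·A) = 1/(5.72×5.19) = 0.03369 K/W
R_total = 0.576 K/W
Q = ΔT / R_total = 522 / 0.576

Q ≈ 906 W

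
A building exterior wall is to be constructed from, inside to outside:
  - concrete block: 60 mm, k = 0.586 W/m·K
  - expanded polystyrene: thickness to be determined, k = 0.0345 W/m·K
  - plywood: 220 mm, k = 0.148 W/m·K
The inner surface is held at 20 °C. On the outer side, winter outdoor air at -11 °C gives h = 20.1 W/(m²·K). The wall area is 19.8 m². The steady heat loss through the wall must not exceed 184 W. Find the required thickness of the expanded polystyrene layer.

L ≈ 58.6 mm

Treating each layer as a thermal resistance in series:
R_concrete block = L/(kA) = 0.06/(0.586×19.8) = 0.005171 K/W
R_plywood = L/(kA) = 0.22/(0.148×19.8) = 0.07508 K/W
R_outer film = 1/(h_o·A) = 1/(20.1×19.8) = 0.002513 K/W
Sum of the known resistances R_other = 0.08276 K/W
Required total resistance R_tot = ΔT/Q_allow = 31/184 = 0.1685 K/W
R_expanded polystyrene = R_tot − R_other = 0.08572 K/W
L = R·k·A = 0.08572×0.0345×19.8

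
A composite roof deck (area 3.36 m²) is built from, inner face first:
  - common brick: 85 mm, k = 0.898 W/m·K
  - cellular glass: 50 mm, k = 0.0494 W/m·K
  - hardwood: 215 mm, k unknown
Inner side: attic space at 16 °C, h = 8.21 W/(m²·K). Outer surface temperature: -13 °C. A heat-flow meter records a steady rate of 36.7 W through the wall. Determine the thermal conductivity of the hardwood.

k ≈ 0.151 W/(m·K)

Thermal resistances in series:
R_inner film = 1/(h_i·A) = 1/(8.21×3.36) = 0.03625 K/W
R_common brick = L/(kA) = 0.085/(0.898×3.36) = 0.02817 K/W
R_cellular glass = L/(kA) = 0.05/(0.0494×3.36) = 0.3012 K/W
Sum of known resistances R_other = 0.3657 K/W
Total R = ΔT/Q = 29/36.7 = 0.7902 K/W
R_hardwood = R_total − R_other = 0.4245 K/W
k = L/(R·A) = 0.215/(0.4245×3.36)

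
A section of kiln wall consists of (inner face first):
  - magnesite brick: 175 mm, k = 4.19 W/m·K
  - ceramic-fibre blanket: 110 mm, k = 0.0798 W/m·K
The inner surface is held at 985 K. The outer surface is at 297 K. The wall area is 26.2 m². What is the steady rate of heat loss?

Q ≈ 12700 W

Series thermal resistances:
R_magnesite brick = L/(kA) = 0.175/(4.19×26.2) = 0.001594 K/W
R_ceramic-fibre blanket = L/(kA) = 0.11/(0.0798×26.2) = 0.05261 K/W
R_total = 0.05421 K/W
Q = ΔT / R_total = 688 / 0.05421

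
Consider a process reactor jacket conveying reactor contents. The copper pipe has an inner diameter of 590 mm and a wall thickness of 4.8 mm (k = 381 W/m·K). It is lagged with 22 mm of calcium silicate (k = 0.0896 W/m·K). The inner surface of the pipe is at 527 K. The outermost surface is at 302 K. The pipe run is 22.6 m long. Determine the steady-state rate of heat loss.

Treating each annulus and film as a series resistance:
R_copper pipe wall = ln(299.8/295)/(2π×381×22.6) = 2.983×10^-7 K/W
R_calcium silicate = ln(321.8/299.8)/(2π×0.0896×22.6) = 0.005566 K/W
R_total = 0.005566 K/W
Q = ΔT/R_total = 225/0.005566

Q ≈ 40400 W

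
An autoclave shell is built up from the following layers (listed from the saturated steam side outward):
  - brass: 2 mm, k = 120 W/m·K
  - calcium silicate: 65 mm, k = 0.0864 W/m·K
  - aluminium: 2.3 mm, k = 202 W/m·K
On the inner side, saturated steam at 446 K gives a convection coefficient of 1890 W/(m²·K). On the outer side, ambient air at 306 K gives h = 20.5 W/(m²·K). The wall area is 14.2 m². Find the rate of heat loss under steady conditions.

Model the wall as resistances in series:
R_inner film = 1/(h_i·A) = 1/(1890×14.2) = 3.726×10^-5 K/W
R_brass = L/(kA) = 0.002/(120×14.2) = 1.174×10^-6 K/W
R_calcium silicate = L/(kA) = 0.065/(0.0864×14.2) = 0.05298 K/W
R_aluminium = L/(kA) = 0.0023/(202×14.2) = 8.018×10^-7 K/W
R_outer film = 1/(h_o·A) = 1/(20.5×14.2) = 0.003435 K/W
R_total = 0.05645 K/W
Q = ΔT / R_total = 140 / 0.05645

Q ≈ 2480 W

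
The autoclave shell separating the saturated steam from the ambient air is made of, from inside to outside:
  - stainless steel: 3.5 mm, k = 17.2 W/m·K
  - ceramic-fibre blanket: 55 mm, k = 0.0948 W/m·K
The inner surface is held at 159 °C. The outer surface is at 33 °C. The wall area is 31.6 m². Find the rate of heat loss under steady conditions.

Q ≈ 6860 W

Using the resistance-network approach (series):
R_stainless steel = L/(kA) = 0.0035/(17.2×31.6) = 6.44×10^-6 K/W
R_ceramic-fibre blanket = L/(kA) = 0.055/(0.0948×31.6) = 0.01836 K/W
R_total = 0.01837 K/W
Q = ΔT / R_total = 126 / 0.01837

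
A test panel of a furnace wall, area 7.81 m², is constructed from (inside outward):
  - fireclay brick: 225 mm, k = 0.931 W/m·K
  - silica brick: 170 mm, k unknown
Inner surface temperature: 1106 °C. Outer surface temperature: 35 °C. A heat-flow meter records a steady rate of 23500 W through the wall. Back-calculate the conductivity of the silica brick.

k ≈ 1.49 W/(m·K)

Using the resistance-network approach (series):
R_fireclay brick = L/(kA) = 0.225/(0.931×7.81) = 0.03094 K/W
Sum of known resistances R_other = 0.03094 K/W
Total R = ΔT/Q = 1071/23500 = 0.04557 K/W
R_silica brick = R_total − R_other = 0.01463 K/W
k = L/(R·A) = 0.17/(0.01463×7.81)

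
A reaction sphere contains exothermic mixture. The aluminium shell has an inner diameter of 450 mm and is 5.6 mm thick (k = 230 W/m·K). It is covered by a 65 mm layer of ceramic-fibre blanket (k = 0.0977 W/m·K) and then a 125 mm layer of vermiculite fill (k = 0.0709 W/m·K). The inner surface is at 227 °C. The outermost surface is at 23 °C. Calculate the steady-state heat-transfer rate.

Q ≈ 107 W

Radial (spherical) resistances in series:
R_aluminium shell = (1/0.225 − 1/0.2306)/(4π×230) = 3.734×10^-5 K/W
R_ceramic-fibre blanket = (1/0.2306 − 1/0.2956)/(4π×0.0977) = 0.7767 K/W
R_vermiculite fill = (1/0.2956 − 1/0.4206)/(4π×0.0709) = 1.128 K/W
R_total = 1.905 K/W
Q = ΔT/R_total = 204/1.905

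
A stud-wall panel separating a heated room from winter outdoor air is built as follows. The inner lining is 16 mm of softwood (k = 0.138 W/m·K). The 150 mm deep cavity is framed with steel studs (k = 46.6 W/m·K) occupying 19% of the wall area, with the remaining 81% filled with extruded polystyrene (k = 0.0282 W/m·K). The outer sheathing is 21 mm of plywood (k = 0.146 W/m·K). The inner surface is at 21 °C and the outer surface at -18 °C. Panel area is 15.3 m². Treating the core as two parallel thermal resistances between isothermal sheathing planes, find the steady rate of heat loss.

Sheathing layers in series; stud and cavity paths in parallel between them.
R_inner = 0.016/(0.138×15.3) = 0.007578 K/W
R_stud  = 0.15/(46.6×0.19×15.3) = 0.001107 K/W
R_cav   = 0.15/(0.0282×0.81×15.3) = 0.4292 K/W
1/R_core = 1/R_stud + 1/R_cav → R_core = 0.001104 K/W
R_outer = 0.021/(0.146×15.3) = 0.009401 K/W
R_total = 0.01808 K/W
Q = ΔT/R_total = 39/0.01808

Q ≈ 2160 W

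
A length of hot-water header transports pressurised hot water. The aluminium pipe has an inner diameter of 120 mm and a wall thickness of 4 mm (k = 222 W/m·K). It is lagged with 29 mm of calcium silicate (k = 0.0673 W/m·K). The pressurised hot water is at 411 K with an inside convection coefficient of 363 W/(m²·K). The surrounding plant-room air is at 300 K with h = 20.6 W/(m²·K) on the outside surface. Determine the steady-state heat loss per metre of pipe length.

Per-layer cylindrical resistances, series-summed:
R_inner film = 1/(h_i·2πr₁L) = 1/(363×2π×0.06×1) = 0.007307 K/W
R_aluminium pipe wall = ln(64/60)/(2π×222×1) = 4.627×10^-5 K/W
R_calcium silicate = ln(93/64)/(2π×0.0673×1) = 0.8838 K/W
R_outer film = 1/(h_o·2πr_oL) = 1/(20.6×2π×0.093×1) = 0.08307 K/W
R_total = 0.9742 K/W
Q = ΔT/R_total = 111/0.9742

q′ ≈ 114 W/m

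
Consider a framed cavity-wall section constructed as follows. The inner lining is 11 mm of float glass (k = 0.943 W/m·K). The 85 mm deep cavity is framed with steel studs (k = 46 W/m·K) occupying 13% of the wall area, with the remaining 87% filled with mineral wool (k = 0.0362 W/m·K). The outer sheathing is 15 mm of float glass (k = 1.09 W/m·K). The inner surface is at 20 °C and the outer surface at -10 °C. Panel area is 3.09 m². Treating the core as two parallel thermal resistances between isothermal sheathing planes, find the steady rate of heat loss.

Sheathing layers in series; stud and cavity paths in parallel between them.
R_inner = 0.011/(0.943×3.09) = 0.003775 K/W
R_stud  = 0.085/(46×0.13×3.09) = 0.0046 K/W
R_cav   = 0.085/(0.0362×0.87×3.09) = 0.8734 K/W
1/R_core = 1/R_stud + 1/R_cav → R_core = 0.004576 K/W
R_outer = 0.015/(1.09×3.09) = 0.004454 K/W
R_total = 0.0128 K/W
Q = ΔT/R_total = 30/0.0128

Q ≈ 2340 W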